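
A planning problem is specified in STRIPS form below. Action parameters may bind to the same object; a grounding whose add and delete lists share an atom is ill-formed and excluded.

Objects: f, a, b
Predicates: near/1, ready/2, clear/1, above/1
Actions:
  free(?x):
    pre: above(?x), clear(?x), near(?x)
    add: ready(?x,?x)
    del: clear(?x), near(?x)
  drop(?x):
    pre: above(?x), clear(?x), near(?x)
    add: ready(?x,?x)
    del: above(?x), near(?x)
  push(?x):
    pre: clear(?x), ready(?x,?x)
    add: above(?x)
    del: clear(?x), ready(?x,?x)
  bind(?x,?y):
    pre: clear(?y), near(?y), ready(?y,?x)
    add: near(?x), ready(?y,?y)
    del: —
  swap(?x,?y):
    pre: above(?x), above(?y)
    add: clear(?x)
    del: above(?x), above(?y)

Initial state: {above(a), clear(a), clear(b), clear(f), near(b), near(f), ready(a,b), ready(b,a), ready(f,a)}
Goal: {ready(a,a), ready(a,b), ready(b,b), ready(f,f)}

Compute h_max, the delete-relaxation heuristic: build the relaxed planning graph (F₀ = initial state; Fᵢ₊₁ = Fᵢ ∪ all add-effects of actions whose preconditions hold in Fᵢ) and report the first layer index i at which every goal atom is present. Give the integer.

F0 = init (9 atoms)
F1 = F0 ∪ {near(a), ready(b,b), ready(f,f)}  (12 atoms)
F2 = F1 ∪ {above(b), above(f), ready(a,a)}  (15 atoms)
goal ⊆ F2  ⇒  h_max = 2

2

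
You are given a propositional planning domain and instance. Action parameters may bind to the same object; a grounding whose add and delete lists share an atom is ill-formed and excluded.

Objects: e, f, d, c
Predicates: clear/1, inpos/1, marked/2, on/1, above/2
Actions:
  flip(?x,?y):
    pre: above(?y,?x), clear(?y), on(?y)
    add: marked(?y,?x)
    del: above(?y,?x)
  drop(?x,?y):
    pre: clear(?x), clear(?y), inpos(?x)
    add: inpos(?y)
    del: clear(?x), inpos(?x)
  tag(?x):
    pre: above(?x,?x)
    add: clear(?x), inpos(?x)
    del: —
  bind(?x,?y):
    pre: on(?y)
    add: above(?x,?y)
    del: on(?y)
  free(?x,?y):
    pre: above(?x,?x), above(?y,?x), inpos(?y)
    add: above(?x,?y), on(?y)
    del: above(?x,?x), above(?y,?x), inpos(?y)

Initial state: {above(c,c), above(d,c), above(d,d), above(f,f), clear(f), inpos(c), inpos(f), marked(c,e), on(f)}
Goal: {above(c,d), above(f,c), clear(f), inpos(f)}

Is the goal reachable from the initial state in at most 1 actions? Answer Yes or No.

1. tag(d)  →  {above(c,c), above(d,c), above(d,d), above(f,f), clear(d), clear(f), inpos(c), inpos(d), inpos(f), marked(c,e), on(f)}
2. bind(c,f)  →  {above(c,c), above(c,f), above(d,c), above(d,d), above(f,f), clear(d), clear(f), inpos(c), inpos(d), inpos(f), marked(c,e)}
3. free(f,c)  →  {above(c,c), above(d,c), above(d,d), above(f,c), clear(d), clear(f), inpos(d), inpos(f), marked(c,e), on(c)}
4. free(c,d)  →  {above(c,d), above(d,d), above(f,c), clear(d), clear(f), inpos(f), marked(c,e), on(c), on(d)}
optimal plan length = 4; 4 > 1

No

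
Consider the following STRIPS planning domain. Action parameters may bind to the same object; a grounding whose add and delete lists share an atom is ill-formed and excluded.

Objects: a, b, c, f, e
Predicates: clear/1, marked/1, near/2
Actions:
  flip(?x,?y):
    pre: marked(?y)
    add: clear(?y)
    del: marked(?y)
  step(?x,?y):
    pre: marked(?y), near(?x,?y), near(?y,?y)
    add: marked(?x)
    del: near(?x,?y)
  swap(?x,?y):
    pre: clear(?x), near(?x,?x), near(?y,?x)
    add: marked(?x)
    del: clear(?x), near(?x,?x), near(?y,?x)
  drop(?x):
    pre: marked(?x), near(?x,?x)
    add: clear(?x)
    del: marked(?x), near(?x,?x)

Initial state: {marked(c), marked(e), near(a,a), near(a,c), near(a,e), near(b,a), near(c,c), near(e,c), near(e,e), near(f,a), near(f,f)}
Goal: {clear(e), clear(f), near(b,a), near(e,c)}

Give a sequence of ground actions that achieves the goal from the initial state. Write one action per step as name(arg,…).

flip(a,e); step(a,c); step(f,a); flip(a,f)

1. flip(a,e)  →  {clear(e), marked(c), near(a,a), near(a,c), near(a,e), near(b,a), near(c,c), near(e,c), near(e,e), near(f,a), near(f,f)}
2. step(a,c)  →  {clear(e), marked(a), marked(c), near(a,a), near(a,e), near(b,a), near(c,c), near(e,c), near(e,e), near(f,a), near(f,f)}
3. step(f,a)  →  {clear(e), marked(a), marked(c), marked(f), near(a,a), near(a,e), near(b,a), near(c,c), near(e,c), near(e,e), near(f,f)}
4. flip(a,f)  →  {clear(e), clear(f), marked(a), marked(c), near(a,a), near(a,e), near(b,a), near(c,c), near(e,c), near(e,e), near(f,f)}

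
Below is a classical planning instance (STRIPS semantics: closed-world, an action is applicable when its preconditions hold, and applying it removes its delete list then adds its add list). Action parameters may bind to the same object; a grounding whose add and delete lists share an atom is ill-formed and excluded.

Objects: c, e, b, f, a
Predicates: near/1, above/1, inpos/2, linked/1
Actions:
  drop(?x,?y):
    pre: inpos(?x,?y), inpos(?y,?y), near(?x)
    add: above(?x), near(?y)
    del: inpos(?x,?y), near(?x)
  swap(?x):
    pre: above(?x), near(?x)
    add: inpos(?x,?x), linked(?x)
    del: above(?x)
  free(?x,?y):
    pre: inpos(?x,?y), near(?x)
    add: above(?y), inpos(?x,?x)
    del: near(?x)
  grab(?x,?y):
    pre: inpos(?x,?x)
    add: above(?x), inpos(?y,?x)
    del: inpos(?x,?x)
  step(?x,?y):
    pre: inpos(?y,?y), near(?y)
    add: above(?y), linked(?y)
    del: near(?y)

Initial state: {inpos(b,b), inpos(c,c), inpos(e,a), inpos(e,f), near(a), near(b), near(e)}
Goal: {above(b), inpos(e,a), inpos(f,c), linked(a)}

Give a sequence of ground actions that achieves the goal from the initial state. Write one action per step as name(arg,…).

1. free(e,a)  →  {above(a), inpos(b,b), inpos(c,c), inpos(e,a), inpos(e,e), inpos(e,f), near(a), near(b)}
2. swap(a)  →  {inpos(a,a), inpos(b,b), inpos(c,c), inpos(e,a), inpos(e,e), inpos(e,f), linked(a), near(a), near(b)}
3. free(b,b)  →  {above(b), inpos(a,a), inpos(b,b), inpos(c,c), inpos(e,a), inpos(e,e), inpos(e,f), linked(a), near(a)}
4. grab(c,f)  →  {above(b), above(c), inpos(a,a), inpos(b,b), inpos(e,a), inpos(e,e), inpos(e,f), inpos(f,c), linked(a), near(a)}

free(e,a); swap(a); free(b,b); grab(c,f)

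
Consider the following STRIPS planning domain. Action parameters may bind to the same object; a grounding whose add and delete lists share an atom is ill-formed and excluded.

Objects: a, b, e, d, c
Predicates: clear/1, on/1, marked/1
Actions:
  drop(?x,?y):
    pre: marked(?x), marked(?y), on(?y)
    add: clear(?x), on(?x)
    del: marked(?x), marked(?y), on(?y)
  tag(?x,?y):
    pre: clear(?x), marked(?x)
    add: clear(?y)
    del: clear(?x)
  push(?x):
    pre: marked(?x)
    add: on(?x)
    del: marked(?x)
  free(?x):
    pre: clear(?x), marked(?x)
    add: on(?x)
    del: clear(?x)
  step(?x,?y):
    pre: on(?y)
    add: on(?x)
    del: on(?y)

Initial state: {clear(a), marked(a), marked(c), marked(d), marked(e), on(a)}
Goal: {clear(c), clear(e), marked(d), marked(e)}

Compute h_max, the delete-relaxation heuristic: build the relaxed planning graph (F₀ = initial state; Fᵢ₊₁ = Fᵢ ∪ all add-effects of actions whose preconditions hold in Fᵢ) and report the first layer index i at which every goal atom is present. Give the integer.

1

F0 = init (6 atoms)
F1 = F0 ∪ {clear(b), clear(c), clear(d), clear(e), on(b), on(c), on(d), on(e)}  (14 atoms)
goal ⊆ F1  ⇒  h_max = 1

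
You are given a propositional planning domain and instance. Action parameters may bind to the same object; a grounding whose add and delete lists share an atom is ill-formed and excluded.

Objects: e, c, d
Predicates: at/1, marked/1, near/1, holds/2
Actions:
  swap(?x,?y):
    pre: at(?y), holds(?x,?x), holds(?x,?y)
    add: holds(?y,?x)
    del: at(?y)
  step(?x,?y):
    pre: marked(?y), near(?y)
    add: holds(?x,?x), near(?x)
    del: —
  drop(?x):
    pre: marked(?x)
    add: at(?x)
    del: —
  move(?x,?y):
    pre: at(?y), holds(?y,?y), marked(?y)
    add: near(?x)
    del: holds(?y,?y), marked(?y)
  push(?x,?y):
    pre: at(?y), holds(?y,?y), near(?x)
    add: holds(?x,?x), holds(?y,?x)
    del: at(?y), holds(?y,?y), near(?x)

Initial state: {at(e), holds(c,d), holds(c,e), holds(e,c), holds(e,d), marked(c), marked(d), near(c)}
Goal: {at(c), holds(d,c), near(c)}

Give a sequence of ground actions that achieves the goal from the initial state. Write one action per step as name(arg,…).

1. step(c,c)  →  {at(e), holds(c,c), holds(c,d), holds(c,e), holds(e,c), holds(e,d), marked(c), marked(d), near(c)}
2. drop(c)  →  {at(c), at(e), holds(c,c), holds(c,d), holds(c,e), holds(e,c), holds(e,d), marked(c), marked(d), near(c)}
3. drop(d)  →  {at(c), at(d), at(e), holds(c,c), holds(c,d), holds(c,e), holds(e,c), holds(e,d), marked(c), marked(d), near(c)}
4. swap(c,d)  →  {at(c), at(e), holds(c,c), holds(c,d), holds(c,e), holds(d,c), holds(e,c), holds(e,d), marked(c), marked(d), near(c)}

step(c,c); drop(c); drop(d); swap(c,d)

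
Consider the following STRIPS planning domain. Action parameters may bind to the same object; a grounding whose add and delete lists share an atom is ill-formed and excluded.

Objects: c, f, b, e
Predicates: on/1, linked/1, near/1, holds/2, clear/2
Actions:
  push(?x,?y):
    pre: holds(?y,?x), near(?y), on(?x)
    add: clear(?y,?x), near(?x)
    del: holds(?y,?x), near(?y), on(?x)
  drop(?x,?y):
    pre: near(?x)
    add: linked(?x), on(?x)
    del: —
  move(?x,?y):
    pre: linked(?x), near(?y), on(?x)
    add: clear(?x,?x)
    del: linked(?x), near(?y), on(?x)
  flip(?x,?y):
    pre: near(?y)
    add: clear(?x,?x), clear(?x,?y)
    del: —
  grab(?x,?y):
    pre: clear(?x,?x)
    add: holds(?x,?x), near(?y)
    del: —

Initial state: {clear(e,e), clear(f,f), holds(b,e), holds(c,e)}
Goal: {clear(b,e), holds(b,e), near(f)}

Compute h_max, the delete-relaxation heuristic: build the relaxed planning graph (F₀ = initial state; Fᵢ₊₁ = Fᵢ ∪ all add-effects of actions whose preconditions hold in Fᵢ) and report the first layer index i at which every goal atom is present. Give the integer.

F0 = init (4 atoms)
F1 = F0 ∪ {holds(e,e), holds(f,f), near(b), near(c), near(e), near(f)}  (10 atoms)
F2 = F1 ∪ {clear(b,b), clear(b,c), clear(b,e), clear(b,f), clear(c,b), clear(c,c), clear(c,e), clear(c,f), clear(e,b), clear(e,c), clear(e,f), clear(f,b), clear(f,c), clear(f,e), linked(b), linked(c), linked(e), linked(f), on(b), on(c), on(e), on(f)}  (32 atoms)
goal ⊆ F2  ⇒  h_max = 2

2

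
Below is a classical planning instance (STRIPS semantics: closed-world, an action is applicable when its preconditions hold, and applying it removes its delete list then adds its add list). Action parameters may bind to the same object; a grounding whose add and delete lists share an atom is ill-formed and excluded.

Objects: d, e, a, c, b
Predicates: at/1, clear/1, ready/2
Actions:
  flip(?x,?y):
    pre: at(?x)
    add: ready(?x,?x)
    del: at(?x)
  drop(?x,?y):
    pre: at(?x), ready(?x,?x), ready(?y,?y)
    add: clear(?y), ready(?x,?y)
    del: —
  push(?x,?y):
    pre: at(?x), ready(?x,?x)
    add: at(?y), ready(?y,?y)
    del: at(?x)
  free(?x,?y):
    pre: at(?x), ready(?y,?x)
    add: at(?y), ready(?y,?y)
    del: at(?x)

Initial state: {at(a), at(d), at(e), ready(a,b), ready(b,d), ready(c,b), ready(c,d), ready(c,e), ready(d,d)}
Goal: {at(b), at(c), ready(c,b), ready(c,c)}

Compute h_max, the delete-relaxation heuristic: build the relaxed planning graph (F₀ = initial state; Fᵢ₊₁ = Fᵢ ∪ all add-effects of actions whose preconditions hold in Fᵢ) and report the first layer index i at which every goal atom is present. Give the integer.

F0 = init (9 atoms)
F1 = F0 ∪ {at(b), at(c), clear(d), ready(a,a), ready(b,b), ready(c,c), ready(e,e)}  (16 atoms)
goal ⊆ F1  ⇒  h_max = 1

1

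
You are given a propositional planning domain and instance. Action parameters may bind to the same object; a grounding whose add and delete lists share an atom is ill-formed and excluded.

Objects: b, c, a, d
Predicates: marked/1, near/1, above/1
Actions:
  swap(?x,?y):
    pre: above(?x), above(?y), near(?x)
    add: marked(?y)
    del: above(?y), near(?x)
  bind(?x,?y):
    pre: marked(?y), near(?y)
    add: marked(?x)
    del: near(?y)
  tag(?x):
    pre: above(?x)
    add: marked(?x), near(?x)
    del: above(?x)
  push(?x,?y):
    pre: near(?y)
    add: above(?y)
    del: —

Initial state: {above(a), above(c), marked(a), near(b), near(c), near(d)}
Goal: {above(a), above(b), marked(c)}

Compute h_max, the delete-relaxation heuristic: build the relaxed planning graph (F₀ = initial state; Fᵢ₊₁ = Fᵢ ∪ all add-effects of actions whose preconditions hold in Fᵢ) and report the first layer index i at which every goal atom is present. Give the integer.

1

F0 = init (6 atoms)
F1 = F0 ∪ {above(b), above(d), marked(c), near(a)}  (10 atoms)
goal ⊆ F1  ⇒  h_max = 1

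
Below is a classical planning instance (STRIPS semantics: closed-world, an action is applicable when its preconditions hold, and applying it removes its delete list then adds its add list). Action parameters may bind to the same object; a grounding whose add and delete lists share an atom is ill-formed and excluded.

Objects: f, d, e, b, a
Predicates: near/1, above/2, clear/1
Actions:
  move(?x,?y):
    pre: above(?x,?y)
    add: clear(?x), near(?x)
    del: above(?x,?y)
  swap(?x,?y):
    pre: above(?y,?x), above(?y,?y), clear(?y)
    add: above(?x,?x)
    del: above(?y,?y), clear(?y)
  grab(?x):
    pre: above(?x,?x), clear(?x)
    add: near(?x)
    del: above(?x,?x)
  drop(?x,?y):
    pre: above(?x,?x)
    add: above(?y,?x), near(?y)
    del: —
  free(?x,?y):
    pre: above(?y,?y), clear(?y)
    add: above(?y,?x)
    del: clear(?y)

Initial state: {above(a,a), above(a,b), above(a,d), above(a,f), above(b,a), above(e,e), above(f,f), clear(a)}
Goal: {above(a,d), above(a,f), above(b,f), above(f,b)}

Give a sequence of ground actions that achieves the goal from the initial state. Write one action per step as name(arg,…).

swap(b,a); drop(f,b); drop(b,f)

1. swap(b,a)  →  {above(a,b), above(a,d), above(a,f), above(b,a), above(b,b), above(e,e), above(f,f)}
2. drop(f,b)  →  {above(a,b), above(a,d), above(a,f), above(b,a), above(b,b), above(b,f), above(e,e), above(f,f), near(b)}
3. drop(b,f)  →  {above(a,b), above(a,d), above(a,f), above(b,a), above(b,b), above(b,f), above(e,e), above(f,b), above(f,f), near(b), near(f)}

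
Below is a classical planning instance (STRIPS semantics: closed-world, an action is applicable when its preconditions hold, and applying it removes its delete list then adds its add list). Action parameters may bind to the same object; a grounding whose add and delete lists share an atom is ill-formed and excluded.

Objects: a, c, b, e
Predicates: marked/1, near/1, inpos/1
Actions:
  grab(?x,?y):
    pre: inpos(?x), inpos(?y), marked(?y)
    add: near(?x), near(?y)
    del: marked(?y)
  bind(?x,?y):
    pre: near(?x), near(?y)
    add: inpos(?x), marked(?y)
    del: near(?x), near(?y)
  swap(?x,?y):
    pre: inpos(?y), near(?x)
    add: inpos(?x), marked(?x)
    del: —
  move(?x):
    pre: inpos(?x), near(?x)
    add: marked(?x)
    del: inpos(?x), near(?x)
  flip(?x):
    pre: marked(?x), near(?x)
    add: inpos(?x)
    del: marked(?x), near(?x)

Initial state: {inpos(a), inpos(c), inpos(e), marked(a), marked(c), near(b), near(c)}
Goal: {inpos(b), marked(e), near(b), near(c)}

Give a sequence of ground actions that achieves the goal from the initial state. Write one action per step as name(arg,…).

1. grab(e,a)  →  {inpos(a), inpos(c), inpos(e), marked(c), near(a), near(b), near(c), near(e)}
2. bind(a,e)  →  {inpos(a), inpos(c), inpos(e), marked(c), marked(e), near(b), near(c)}
3. swap(b,a)  →  {inpos(a), inpos(b), inpos(c), inpos(e), marked(b), marked(c), marked(e), near(b), near(c)}

grab(e,a); bind(a,e); swap(b,a)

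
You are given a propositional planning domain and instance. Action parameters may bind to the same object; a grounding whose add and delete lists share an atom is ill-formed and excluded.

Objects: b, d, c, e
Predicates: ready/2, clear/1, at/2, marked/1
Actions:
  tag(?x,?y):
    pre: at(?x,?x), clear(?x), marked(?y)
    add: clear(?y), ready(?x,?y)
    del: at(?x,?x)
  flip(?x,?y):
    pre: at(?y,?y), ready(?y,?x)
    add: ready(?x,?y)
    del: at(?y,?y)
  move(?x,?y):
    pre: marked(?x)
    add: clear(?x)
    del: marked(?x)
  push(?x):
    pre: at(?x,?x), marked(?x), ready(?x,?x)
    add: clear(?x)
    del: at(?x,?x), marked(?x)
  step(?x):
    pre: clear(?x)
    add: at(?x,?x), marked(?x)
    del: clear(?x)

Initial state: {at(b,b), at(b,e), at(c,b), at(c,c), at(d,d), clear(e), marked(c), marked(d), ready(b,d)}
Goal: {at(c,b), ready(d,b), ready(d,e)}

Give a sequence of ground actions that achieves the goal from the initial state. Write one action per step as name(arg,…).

1. flip(d,b)  →  {at(b,e), at(c,b), at(c,c), at(d,d), clear(e), marked(c), marked(d), ready(b,d), ready(d,b)}
2. move(d,b)  →  {at(b,e), at(c,b), at(c,c), at(d,d), clear(d), clear(e), marked(c), ready(b,d), ready(d,b)}
3. step(e)  →  {at(b,e), at(c,b), at(c,c), at(d,d), at(e,e), clear(d), marked(c), marked(e), ready(b,d), ready(d,b)}
4. tag(d,e)  →  {at(b,e), at(c,b), at(c,c), at(e,e), clear(d), clear(e), marked(c), marked(e), ready(b,d), ready(d,b), ready(d,e)}

flip(d,b); move(d,b); step(e); tag(d,e)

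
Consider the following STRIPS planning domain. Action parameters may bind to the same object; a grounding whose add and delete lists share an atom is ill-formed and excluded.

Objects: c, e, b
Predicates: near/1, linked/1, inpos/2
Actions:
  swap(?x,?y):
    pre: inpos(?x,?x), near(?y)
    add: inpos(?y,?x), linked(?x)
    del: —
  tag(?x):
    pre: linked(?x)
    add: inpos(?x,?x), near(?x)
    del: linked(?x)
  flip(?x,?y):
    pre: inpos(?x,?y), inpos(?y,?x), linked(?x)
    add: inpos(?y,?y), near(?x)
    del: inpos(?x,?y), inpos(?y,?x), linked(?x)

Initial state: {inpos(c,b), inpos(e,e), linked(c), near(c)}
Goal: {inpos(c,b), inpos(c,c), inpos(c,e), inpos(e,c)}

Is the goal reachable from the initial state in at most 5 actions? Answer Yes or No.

Yes

1. swap(e,c)  →  {inpos(c,b), inpos(c,e), inpos(e,e), linked(c), linked(e), near(c)}
2. tag(c)  →  {inpos(c,b), inpos(c,c), inpos(c,e), inpos(e,e), linked(e), near(c)}
3. tag(e)  →  {inpos(c,b), inpos(c,c), inpos(c,e), inpos(e,e), near(c), near(e)}
4. swap(c,e)  →  {inpos(c,b), inpos(c,c), inpos(c,e), inpos(e,c), inpos(e,e), linked(c), near(c), near(e)}
optimal plan length = 4; 4 ≤ 5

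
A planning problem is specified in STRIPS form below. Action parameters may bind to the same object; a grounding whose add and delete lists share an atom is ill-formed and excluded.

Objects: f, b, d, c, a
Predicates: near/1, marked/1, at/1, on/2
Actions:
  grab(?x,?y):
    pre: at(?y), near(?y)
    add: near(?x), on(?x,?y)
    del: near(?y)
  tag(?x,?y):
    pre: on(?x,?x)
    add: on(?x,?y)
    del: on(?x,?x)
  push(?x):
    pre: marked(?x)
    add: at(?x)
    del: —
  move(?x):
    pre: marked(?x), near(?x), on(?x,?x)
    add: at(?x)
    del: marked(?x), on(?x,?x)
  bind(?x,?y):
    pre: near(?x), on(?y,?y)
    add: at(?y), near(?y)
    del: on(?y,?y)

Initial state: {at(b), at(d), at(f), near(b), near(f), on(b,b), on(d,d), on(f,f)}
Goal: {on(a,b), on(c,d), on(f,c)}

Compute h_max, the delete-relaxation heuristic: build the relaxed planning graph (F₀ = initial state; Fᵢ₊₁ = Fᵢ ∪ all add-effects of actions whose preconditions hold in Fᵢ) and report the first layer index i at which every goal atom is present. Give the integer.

F0 = init (8 atoms)
F1 = F0 ∪ {near(a), near(c), near(d), on(a,b), on(a,f), on(b,a), on(b,c), on(b,d), on(b,f), on(c,b), on(c,f), on(d,a), on(d,b), on(d,c), on(d,f), on(f,a), on(f,b), on(f,c), on(f,d)}  (27 atoms)
F2 = F1 ∪ {on(a,d), on(c,d)}  (29 atoms)
goal ⊆ F2  ⇒  h_max = 2

2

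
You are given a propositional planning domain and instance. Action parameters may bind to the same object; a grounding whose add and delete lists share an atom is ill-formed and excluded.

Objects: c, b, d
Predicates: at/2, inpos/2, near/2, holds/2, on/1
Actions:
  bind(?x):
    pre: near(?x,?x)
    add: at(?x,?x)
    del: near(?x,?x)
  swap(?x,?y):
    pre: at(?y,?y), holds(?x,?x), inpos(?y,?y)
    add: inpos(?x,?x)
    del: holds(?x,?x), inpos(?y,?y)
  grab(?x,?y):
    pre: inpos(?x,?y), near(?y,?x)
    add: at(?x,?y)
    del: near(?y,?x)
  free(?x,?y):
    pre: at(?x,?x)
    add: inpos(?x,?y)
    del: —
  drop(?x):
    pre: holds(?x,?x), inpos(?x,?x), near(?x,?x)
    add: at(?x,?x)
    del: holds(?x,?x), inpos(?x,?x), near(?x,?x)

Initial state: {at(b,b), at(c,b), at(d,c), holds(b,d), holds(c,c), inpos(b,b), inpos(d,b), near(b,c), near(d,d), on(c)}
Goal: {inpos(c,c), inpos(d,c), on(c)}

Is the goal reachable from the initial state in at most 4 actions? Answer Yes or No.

Yes

1. bind(d)  →  {at(b,b), at(c,b), at(d,c), at(d,d), holds(b,d), holds(c,c), inpos(b,b), inpos(d,b), near(b,c), on(c)}
2. swap(c,b)  →  {at(b,b), at(c,b), at(d,c), at(d,d), holds(b,d), inpos(c,c), inpos(d,b), near(b,c), on(c)}
3. free(d,c)  →  {at(b,b), at(c,b), at(d,c), at(d,d), holds(b,d), inpos(c,c), inpos(d,b), inpos(d,c), near(b,c), on(c)}
optimal plan length = 3; 3 ≤ 4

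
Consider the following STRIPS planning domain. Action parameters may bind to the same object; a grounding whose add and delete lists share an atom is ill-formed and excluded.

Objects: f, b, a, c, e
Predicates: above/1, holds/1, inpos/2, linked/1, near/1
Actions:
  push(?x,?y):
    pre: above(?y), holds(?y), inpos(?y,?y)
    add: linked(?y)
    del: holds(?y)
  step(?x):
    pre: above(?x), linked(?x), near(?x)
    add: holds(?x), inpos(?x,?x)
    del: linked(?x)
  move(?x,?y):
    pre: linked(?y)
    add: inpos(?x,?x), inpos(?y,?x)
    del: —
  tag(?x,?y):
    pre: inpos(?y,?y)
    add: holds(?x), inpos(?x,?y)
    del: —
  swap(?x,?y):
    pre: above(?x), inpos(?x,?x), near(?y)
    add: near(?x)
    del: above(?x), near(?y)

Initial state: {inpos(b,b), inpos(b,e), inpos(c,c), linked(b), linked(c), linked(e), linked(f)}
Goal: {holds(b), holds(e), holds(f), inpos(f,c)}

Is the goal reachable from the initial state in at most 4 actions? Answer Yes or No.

1. tag(f,c)  →  {holds(f), inpos(b,b), inpos(b,e), inpos(c,c), inpos(f,c), linked(b), linked(c), linked(e), linked(f)}
2. tag(b,b)  →  {holds(b), holds(f), inpos(b,b), inpos(b,e), inpos(c,c), inpos(f,c), linked(b), linked(c), linked(e), linked(f)}
3. tag(e,b)  →  {holds(b), holds(e), holds(f), inpos(b,b), inpos(b,e), inpos(c,c), inpos(e,b), inpos(f,c), linked(b), linked(c), linked(e), linked(f)}
optimal plan length = 3; 3 ≤ 4

Yes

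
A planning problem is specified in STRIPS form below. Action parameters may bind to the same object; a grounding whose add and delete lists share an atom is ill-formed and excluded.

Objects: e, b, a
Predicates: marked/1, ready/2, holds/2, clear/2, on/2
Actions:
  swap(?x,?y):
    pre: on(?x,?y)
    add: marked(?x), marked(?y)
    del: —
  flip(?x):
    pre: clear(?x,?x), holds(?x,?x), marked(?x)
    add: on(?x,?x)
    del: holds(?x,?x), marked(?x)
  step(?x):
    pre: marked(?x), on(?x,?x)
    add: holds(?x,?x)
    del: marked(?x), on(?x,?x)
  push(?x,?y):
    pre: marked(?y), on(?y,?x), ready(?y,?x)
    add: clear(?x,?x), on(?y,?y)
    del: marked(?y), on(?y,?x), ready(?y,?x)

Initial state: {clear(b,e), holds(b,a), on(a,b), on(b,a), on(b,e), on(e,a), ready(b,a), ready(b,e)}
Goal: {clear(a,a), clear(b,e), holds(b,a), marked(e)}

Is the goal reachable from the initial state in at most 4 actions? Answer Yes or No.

Yes

1. swap(b,e)  →  {clear(b,e), holds(b,a), marked(b), marked(e), on(a,b), on(b,a), on(b,e), on(e,a), ready(b,a), ready(b,e)}
2. push(a,b)  →  {clear(a,a), clear(b,e), holds(b,a), marked(e), on(a,b), on(b,b), on(b,e), on(e,a), ready(b,e)}
optimal plan length = 2; 2 ≤ 4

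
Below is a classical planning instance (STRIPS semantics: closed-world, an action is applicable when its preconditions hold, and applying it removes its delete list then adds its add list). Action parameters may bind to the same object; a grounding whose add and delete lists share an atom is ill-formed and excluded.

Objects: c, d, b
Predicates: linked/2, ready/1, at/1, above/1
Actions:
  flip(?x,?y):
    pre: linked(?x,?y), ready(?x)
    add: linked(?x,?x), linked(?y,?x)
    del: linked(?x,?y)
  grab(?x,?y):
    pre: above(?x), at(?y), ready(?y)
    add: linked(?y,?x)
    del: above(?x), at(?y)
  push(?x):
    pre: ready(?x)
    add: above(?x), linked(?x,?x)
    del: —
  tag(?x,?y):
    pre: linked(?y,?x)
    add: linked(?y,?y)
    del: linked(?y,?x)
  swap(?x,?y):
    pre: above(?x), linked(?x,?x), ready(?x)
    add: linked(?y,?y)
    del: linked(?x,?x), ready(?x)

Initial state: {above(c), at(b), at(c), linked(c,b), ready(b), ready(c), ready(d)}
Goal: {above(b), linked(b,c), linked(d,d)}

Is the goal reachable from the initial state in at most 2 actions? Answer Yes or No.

1. flip(c,b)  →  {above(c), at(b), at(c), linked(b,c), linked(c,c), ready(b), ready(c), ready(d)}
2. push(d)  →  {above(c), above(d), at(b), at(c), linked(b,c), linked(c,c), linked(d,d), ready(b), ready(c), ready(d)}
3. push(b)  →  {above(b), above(c), above(d), at(b), at(c), linked(b,b), linked(b,c), linked(c,c), linked(d,d), ready(b), ready(c), ready(d)}
optimal plan length = 3; 3 > 2

No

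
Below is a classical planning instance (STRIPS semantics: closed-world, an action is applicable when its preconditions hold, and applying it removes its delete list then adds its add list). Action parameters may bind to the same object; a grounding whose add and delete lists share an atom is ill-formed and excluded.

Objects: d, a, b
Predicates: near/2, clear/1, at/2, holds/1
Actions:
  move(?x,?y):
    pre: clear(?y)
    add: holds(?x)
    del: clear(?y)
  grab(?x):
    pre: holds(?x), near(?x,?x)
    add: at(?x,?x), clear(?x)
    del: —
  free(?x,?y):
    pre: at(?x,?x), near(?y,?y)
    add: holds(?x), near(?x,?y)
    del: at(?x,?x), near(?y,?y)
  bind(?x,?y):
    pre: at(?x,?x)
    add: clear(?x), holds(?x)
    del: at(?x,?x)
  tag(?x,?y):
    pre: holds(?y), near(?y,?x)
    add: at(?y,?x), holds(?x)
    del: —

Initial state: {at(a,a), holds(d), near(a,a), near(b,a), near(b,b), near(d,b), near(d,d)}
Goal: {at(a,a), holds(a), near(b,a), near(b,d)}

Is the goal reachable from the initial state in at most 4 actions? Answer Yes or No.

1. tag(b,d)  →  {at(a,a), at(d,b), holds(b), holds(d), near(a,a), near(b,a), near(b,b), near(d,b), near(d,d)}
2. grab(b)  →  {at(a,a), at(b,b), at(d,b), clear(b), holds(b), holds(d), near(a,a), near(b,a), near(b,b), near(d,b), near(d,d)}
3. move(a,b)  →  {at(a,a), at(b,b), at(d,b), holds(a), holds(b), holds(d), near(a,a), near(b,a), near(b,b), near(d,b), near(d,d)}
4. free(b,d)  →  {at(a,a), at(d,b), holds(a), holds(b), holds(d), near(a,a), near(b,a), near(b,b), near(b,d), near(d,b)}
optimal plan length = 4; 4 ≤ 4

Yes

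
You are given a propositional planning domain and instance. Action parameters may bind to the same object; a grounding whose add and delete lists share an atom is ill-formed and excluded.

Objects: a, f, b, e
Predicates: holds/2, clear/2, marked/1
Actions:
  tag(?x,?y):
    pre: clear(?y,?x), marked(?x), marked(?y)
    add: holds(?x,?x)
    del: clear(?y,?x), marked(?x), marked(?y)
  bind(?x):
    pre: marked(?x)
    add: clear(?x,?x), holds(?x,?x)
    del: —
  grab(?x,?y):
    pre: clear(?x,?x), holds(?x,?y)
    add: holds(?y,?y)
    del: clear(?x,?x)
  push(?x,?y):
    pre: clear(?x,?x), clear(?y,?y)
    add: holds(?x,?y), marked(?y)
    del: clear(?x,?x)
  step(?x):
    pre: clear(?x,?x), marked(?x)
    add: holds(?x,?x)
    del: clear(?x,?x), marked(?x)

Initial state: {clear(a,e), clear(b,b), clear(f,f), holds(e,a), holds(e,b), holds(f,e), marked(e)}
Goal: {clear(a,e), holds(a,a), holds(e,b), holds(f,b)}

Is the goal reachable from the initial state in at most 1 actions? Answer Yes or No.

No

1. bind(e)  →  {clear(a,e), clear(b,b), clear(e,e), clear(f,f), holds(e,a), holds(e,b), holds(e,e), holds(f,e), marked(e)}
2. grab(e,a)  →  {clear(a,e), clear(b,b), clear(f,f), holds(a,a), holds(e,a), holds(e,b), holds(e,e), holds(f,e), marked(e)}
3. push(f,b)  →  {clear(a,e), clear(b,b), holds(a,a), holds(e,a), holds(e,b), holds(e,e), holds(f,b), holds(f,e), marked(b), marked(e)}
optimal plan length = 3; 3 > 1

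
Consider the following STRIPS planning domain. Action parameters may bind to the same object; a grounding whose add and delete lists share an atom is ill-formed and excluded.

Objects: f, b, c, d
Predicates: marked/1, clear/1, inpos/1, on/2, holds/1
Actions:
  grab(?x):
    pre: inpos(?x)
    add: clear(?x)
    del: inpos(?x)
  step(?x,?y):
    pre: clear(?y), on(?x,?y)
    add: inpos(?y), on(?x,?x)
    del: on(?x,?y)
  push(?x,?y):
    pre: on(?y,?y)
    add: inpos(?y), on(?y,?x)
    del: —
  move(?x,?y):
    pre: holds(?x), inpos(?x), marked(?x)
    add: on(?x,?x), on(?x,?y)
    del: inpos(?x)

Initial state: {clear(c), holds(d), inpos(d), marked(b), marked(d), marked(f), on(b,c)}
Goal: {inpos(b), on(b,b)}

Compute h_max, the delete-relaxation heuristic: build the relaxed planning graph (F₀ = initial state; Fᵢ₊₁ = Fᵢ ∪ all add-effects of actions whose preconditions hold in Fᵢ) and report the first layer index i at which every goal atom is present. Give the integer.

2

F0 = init (7 atoms)
F1 = F0 ∪ {clear(d), inpos(c), on(b,b), on(d,b), on(d,c), on(d,d), on(d,f)}  (14 atoms)
F2 = F1 ∪ {inpos(b), on(b,d), on(b,f)}  (17 atoms)
goal ⊆ F2  ⇒  h_max = 2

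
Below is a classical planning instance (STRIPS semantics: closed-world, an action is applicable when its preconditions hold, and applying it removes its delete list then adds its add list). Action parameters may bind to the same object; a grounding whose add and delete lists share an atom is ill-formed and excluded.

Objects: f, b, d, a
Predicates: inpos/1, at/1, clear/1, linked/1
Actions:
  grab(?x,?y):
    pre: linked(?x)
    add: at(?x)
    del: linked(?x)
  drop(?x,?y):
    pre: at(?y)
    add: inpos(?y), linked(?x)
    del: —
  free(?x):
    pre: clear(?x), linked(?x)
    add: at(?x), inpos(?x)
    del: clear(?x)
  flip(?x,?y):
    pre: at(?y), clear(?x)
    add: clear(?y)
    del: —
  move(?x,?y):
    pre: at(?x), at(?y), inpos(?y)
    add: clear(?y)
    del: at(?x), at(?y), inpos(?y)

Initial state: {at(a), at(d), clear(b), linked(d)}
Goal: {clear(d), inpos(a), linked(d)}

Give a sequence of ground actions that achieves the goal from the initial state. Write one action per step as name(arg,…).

drop(f,a); flip(b,d)

1. drop(f,a)  →  {at(a), at(d), clear(b), inpos(a), linked(d), linked(f)}
2. flip(b,d)  →  {at(a), at(d), clear(b), clear(d), inpos(a), linked(d), linked(f)}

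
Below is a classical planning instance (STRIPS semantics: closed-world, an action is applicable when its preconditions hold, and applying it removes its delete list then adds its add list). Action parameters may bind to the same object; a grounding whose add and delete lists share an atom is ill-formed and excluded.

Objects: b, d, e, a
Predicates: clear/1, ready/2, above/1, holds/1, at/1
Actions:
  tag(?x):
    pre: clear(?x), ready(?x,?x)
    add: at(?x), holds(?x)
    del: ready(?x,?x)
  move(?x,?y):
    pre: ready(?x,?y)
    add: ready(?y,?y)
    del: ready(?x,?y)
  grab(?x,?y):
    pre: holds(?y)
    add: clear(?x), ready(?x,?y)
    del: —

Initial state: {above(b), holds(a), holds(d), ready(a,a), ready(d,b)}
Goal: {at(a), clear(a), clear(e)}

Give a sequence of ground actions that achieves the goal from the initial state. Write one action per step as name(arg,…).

1. grab(e,d)  →  {above(b), clear(e), holds(a), holds(d), ready(a,a), ready(d,b), ready(e,d)}
2. grab(a,d)  →  {above(b), clear(a), clear(e), holds(a), holds(d), ready(a,a), ready(a,d), ready(d,b), ready(e,d)}
3. tag(a)  →  {above(b), at(a), clear(a), clear(e), holds(a), holds(d), ready(a,d), ready(d,b), ready(e,d)}

grab(e,d); grab(a,d); tag(a)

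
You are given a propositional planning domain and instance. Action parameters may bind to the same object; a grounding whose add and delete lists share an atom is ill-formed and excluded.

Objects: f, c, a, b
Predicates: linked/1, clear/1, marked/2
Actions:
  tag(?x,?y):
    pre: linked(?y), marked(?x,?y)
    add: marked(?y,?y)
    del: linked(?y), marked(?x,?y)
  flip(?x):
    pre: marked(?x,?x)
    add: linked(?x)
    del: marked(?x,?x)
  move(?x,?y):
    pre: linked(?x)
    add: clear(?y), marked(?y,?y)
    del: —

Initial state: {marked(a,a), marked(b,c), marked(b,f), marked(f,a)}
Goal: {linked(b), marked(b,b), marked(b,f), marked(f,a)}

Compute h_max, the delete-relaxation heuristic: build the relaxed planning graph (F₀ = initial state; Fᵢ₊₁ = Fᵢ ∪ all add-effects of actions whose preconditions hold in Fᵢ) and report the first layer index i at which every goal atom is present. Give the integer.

3

F0 = init (4 atoms)
F1 = F0 ∪ {linked(a)}  (5 atoms)
F2 = F1 ∪ {clear(a), clear(b), clear(c), clear(f), marked(b,b), marked(c,c), marked(f,f)}  (12 atoms)
F3 = F2 ∪ {linked(b), linked(c), linked(f)}  (15 atoms)
goal ⊆ F3  ⇒  h_max = 3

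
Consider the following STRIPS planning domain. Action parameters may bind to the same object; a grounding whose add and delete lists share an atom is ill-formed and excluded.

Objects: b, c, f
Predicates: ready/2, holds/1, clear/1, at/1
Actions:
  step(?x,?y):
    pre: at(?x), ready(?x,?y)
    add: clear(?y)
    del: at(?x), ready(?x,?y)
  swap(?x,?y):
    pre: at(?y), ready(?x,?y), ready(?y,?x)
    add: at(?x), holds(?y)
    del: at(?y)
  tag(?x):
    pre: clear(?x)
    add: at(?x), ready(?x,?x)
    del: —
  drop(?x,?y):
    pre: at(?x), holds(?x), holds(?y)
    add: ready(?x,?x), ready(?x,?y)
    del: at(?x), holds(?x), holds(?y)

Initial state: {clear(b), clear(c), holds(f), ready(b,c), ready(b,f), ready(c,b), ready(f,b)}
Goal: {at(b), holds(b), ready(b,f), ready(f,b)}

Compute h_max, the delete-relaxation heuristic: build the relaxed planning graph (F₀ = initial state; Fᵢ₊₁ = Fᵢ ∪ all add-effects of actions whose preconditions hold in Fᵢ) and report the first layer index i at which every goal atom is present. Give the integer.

2

F0 = init (7 atoms)
F1 = F0 ∪ {at(b), at(c), ready(b,b), ready(c,c)}  (11 atoms)
F2 = F1 ∪ {at(f), clear(f), holds(b), holds(c)}  (15 atoms)
goal ⊆ F2  ⇒  h_max = 2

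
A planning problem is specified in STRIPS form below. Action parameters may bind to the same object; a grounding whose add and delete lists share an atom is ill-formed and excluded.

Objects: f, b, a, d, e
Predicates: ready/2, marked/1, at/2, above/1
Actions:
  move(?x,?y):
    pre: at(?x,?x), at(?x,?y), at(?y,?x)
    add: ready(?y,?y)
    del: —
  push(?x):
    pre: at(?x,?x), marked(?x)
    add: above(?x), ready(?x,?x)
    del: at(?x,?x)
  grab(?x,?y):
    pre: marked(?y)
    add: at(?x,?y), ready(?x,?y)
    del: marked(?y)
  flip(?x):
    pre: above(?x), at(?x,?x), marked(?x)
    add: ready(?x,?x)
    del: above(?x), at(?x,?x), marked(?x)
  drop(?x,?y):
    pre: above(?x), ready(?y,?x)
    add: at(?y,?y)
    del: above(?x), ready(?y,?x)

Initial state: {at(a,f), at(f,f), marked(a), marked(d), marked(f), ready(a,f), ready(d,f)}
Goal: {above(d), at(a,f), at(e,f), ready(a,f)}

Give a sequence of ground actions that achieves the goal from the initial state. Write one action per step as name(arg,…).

push(f); grab(e,f); drop(f,d); push(d)

1. push(f)  →  {above(f), at(a,f), marked(a), marked(d), marked(f), ready(a,f), ready(d,f), ready(f,f)}
2. grab(e,f)  →  {above(f), at(a,f), at(e,f), marked(a), marked(d), ready(a,f), ready(d,f), ready(e,f), ready(f,f)}
3. drop(f,d)  →  {at(a,f), at(d,d), at(e,f), marked(a), marked(d), ready(a,f), ready(e,f), ready(f,f)}
4. push(d)  →  {above(d), at(a,f), at(e,f), marked(a), marked(d), ready(a,f), ready(d,d), ready(e,f), ready(f,f)}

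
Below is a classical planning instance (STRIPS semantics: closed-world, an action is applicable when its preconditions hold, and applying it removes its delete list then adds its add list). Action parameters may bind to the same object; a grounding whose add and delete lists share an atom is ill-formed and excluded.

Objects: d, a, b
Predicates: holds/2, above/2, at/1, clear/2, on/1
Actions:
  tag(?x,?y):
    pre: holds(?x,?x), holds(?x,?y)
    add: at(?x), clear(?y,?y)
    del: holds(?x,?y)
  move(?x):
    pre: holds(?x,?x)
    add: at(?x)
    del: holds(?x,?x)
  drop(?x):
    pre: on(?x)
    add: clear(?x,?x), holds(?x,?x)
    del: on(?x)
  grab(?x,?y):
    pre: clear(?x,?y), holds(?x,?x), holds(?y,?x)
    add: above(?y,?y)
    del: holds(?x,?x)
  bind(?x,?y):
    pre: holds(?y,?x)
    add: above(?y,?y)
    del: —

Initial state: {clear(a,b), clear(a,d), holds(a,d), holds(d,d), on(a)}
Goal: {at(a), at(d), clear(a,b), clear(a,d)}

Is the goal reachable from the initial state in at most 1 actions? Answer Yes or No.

No

1. tag(d,d)  →  {at(d), clear(a,b), clear(a,d), clear(d,d), holds(a,d), on(a)}
2. drop(a)  →  {at(d), clear(a,a), clear(a,b), clear(a,d), clear(d,d), holds(a,a), holds(a,d)}
3. tag(a,d)  →  {at(a), at(d), clear(a,a), clear(a,b), clear(a,d), clear(d,d), holds(a,a)}
optimal plan length = 3; 3 > 1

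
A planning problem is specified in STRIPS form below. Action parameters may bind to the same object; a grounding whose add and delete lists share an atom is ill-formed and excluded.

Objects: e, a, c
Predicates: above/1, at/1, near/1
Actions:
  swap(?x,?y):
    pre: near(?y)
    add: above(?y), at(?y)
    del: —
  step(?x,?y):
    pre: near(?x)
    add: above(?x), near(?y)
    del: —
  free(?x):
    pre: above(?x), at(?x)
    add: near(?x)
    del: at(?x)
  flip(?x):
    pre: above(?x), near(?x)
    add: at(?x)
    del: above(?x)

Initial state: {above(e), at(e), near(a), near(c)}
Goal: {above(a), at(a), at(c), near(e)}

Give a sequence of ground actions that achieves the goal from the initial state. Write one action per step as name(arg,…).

1. swap(e,a)  →  {above(a), above(e), at(a), at(e), near(a), near(c)}
2. swap(e,c)  →  {above(a), above(c), above(e), at(a), at(c), at(e), near(a), near(c)}
3. step(a,e)  →  {above(a), above(c), above(e), at(a), at(c), at(e), near(a), near(c), near(e)}

swap(e,a); swap(e,c); step(a,e)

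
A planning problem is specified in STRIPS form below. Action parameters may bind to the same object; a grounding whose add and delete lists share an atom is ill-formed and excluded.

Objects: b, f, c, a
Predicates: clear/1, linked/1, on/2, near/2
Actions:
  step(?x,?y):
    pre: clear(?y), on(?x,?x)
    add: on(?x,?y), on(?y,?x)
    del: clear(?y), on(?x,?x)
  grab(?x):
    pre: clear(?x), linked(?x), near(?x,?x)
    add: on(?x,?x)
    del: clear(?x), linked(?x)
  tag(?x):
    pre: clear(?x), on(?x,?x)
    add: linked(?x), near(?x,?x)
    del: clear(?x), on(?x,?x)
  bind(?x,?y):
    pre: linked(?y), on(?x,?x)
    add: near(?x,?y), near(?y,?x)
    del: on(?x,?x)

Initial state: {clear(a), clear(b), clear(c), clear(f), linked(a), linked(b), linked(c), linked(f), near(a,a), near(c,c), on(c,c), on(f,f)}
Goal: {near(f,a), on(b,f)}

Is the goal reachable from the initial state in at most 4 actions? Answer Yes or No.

1. step(f,b)  →  {clear(a), clear(c), clear(f), linked(a), linked(b), linked(c), linked(f), near(a,a), near(c,c), on(b,f), on(c,c), on(f,b)}
2. grab(a)  →  {clear(c), clear(f), linked(b), linked(c), linked(f), near(a,a), near(c,c), on(a,a), on(b,f), on(c,c), on(f,b)}
3. bind(a,f)  →  {clear(c), clear(f), linked(b), linked(c), linked(f), near(a,a), near(a,f), near(c,c), near(f,a), on(b,f), on(c,c), on(f,b)}
optimal plan length = 3; 3 ≤ 4

Yes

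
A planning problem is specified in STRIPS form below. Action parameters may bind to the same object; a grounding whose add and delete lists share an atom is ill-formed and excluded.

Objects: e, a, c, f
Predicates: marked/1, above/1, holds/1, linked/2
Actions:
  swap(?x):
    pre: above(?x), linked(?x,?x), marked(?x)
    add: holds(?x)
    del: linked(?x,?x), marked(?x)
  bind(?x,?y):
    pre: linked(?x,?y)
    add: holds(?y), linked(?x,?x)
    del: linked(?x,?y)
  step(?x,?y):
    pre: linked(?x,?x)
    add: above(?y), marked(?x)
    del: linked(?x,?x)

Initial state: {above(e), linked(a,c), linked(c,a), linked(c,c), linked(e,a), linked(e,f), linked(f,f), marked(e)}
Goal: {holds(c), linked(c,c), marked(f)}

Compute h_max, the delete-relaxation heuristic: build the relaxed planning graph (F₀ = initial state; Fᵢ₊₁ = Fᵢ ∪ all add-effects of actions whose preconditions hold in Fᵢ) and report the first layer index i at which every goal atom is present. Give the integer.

1

F0 = init (8 atoms)
F1 = F0 ∪ {above(a), above(c), above(f), holds(a), holds(c), holds(f), linked(a,a), linked(e,e), marked(c), marked(f)}  (18 atoms)
goal ⊆ F1  ⇒  h_max = 1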